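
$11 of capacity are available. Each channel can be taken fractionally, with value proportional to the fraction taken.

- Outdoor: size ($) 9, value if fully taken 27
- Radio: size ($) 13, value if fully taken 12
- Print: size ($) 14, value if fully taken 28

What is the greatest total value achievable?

Best value per unit of size first: Outdoor 27/9≈3, Print 28/14≈2, Radio 12/13≈0.923.
Take all of Outdoor (9 $, value 27) ; 2 $ left.
Fill the last 2 $ with part of Print: 2/14 of it earns 4.
Total value = 31.

31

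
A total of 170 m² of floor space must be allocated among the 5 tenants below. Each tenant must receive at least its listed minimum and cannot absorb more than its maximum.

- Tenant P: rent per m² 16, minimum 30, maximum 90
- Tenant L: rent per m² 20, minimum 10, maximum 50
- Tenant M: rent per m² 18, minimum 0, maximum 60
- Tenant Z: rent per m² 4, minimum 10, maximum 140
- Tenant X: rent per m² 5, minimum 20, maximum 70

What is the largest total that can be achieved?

2700

Meeting every minimum uses 30+10+0+10+20 = 70 m², leaving 100.
Order the tenants by rent per m²: Tenant L 20 > Tenant M 18 > Tenant P 16 > Tenant X 5 > Tenant Z 4.
Tenant L takes 40 more to reach its cap of 50 → 60 left.
Give Tenant M 60 more to hit its cap of 60 → 0 left.
Total = 16×30 + 20×50 + 18×60 + 4×10 + 5×20 = 2700.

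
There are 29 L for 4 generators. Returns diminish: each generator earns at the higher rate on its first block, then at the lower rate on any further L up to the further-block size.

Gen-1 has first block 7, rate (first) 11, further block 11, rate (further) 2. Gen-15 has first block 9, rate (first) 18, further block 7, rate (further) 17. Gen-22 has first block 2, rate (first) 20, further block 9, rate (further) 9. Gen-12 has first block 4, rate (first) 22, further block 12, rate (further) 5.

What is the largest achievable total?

486

Order all 8 blocks by rate: Gen-12/tier1 22 > Gen-22/tier1 20 > Gen-15/tier1 18 > Gen-15/tier2 17 > Gen-1/tier1 11 > Gen-22/tier2 9 > Gen-12/tier2 5 > Gen-1/tier2 2.
Fill Gen-12 tier1 block (4 at 22) ; 25 left.
Gen-22 tier1 at 20: fill all 2 ; 23 left.
Gen-15 tier1 at 18: fill all 9 ; 14 left.
Fill Gen-15 tier2 block (7 at 17) ; 7 left.
Gen-1/tier1 (11): +7 ; 0 left.
Total = 22×4 + 20×2 + 18×9 + 17×7 + 11×7 = 486.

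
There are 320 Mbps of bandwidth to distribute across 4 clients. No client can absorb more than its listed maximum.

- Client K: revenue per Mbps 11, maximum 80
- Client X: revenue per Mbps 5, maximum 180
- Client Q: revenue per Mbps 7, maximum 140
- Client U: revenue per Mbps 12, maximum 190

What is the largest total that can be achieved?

Order the clients by revenue per Mbps: Client U 12 > Client K 11 > Client Q 7 > Client X 5.
Client U: +190 to 190 (cap) ; 130 left.
Client K: +80 to 80 (cap) ; 50 left.
Client Q: +50 (room for 140) → 50. Pool exhausted.
Total = 11×80 + 7×50 + 12×190 = 3510.

3510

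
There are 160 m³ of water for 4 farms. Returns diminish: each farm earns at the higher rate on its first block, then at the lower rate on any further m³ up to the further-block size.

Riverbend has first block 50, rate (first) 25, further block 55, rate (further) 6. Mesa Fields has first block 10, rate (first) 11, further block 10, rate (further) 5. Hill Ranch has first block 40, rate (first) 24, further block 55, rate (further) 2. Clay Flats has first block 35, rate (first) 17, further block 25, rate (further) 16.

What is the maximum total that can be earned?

Order all 8 blocks by rate: Riverbend/T1 25 > Hill Ranch/T1 24 > Clay Flats/T1 17 > Clay Flats/T2 16 > Mesa Fields/T1 11 > Riverbend/T2 6 > Mesa Fields/T2 5 > Hill Ranch/T2 2.
Riverbend/T1 (25): +50 — 110 left.
Hill Ranch/T1 (24): +40 — 70 left.
Fill Clay Flats T1 block (35 at 17) — 35 left.
Clay Flats T2 at 16: fill all 25 — 10 left.
Fill Mesa Fields T1 block (10 at 11) — 0 left.
Total = 25×50 + 24×40 + 17×35 + 16×25 + 11×10 = 3315.

3315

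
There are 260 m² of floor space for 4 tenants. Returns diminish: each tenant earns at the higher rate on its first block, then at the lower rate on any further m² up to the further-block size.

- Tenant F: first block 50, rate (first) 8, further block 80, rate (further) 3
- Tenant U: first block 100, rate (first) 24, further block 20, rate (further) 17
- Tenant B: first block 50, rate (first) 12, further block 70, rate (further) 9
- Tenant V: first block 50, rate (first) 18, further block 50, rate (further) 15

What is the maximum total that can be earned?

Order all 8 blocks by rate: Tenant U/T1 24 > Tenant V/T1 18 > Tenant U/T2 17 > Tenant V/T2 15 > Tenant B/T1 12 > Tenant B/T2 9 > Tenant F/T1 8 > Tenant F/T2 3.
Tenant U/T1 (24): +100 → 160 left.
Tenant V T1 at 18: fill all 50 → 110 left.
Tenant U/T2 (17): +20 → 90 left.
Tenant V T2 at 15: fill all 50 → 40 left.
40 remain; put them into Tenant B T1 at 12.
Total = 24×100 + 18×50 + 17×20 + 15×50 + 12×40 = 4870.

4870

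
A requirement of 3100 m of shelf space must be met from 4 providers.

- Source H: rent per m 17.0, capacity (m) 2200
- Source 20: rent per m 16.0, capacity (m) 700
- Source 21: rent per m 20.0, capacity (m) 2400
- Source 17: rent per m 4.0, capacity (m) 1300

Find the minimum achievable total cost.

35100

Fill from the cheapest provider first.
Source 17 (4.0): use full 1300 → 1800 m to go.
Take 700 from Source 20 at 16.0 → need 1100 more.
Take 1100 from Source H at 17.0 to finish.
Source 21: unused.
Cost = 1300×4.0 + 700×16.0 + 1100×17.0 = 35100.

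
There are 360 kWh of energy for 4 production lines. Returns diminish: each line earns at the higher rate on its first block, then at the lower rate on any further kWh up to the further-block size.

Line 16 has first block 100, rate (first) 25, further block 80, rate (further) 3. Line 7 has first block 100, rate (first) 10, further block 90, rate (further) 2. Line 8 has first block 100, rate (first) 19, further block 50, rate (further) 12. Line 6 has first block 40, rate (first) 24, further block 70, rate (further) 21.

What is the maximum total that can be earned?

Order all 8 blocks by rate: Line 16/T1 25 > Line 6/T1 24 > Line 6/T2 21 > Line 8/T1 19 > Line 8/T2 12 > Line 7/T1 10 > Line 16/T2 3 > Line 7/T2 2.
Line 16/T1 (25): +100 — 260 left.
Line 6/T1 (24): +40 — 220 left.
Line 6 T2 at 21: fill all 70 — 150 left.
Line 8/T1 (19): +100 — 50 left.
Fill Line 8 T2 block (50 at 12) — 0 left.
Total = 25×100 + 24×40 + 21×70 + 19×100 + 12×50 = 7430.

7430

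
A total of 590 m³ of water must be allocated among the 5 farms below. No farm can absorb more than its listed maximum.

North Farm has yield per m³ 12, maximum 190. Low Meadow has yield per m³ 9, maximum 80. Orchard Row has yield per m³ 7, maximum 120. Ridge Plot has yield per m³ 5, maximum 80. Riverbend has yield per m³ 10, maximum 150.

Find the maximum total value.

Highest yield per m³ first: North Farm 12 > Riverbend 10 > Low Meadow 9 > Orchard Row 7 > Ridge Plot 5.
North Farm takes 190 to reach its cap of 190 ; 400 left.
Give Riverbend 150 to hit its cap of 150 ; 250 left.
Low Meadow: +80 to 80 (cap) ; 170 left.
Orchard Row: +120 to 120 (cap) ; 50 left.
Ridge Plot: +50 (room for 80) → 50. Pool exhausted.
Total = 12×190 + 9×80 + 7×120 + 5×50 + 10×150 = 5590.

5590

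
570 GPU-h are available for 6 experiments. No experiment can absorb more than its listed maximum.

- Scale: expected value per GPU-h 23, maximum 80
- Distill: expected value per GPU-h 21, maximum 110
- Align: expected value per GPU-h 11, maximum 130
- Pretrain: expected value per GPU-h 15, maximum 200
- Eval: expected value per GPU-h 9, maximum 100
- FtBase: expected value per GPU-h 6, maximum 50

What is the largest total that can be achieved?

9030

Highest expected value per GPU-h first: Scale 23 > Distill 21 > Pretrain 15 > Align 11 > Eval 9 > FtBase 6.
Scale takes 80 to reach its cap of 80 → 490 left.
Give Distill 110 to hit its cap of 110 → 380 left.
Pretrain takes 200 to reach its cap of 200 → 180 left.
Align takes 130 to reach its cap of 130 → 50 left.
Eval has room for 100 but only 50 remain, so it gets 50.
Total = 23×80 + 21×110 + 11×130 + 15×200 + 9×50 = 9030.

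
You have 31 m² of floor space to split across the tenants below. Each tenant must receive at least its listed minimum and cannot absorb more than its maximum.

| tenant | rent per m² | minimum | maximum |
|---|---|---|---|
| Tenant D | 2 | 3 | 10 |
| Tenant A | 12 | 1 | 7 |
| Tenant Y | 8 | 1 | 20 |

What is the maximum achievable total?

252

Meeting every minimum uses 3+1+1 = 5 m², leaving 26.
Rank by rent per m²: Tenant A 12 > Tenant Y 8 > Tenant D 2.
Tenant A: +6 to 7 (cap) → 20 left.
Give Tenant Y 19 more to hit its cap of 20 → 1 left.
Tenant D: +1 (room for 7) → 4. Pool exhausted.
Total = 2×4 + 12×7 + 8×20 = 252.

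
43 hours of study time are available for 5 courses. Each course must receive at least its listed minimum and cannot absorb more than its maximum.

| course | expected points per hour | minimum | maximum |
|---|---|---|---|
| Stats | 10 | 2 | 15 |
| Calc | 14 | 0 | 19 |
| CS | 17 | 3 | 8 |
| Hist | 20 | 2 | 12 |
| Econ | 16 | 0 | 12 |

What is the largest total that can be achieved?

Meeting every minimum uses 2+0+3+2+0 = 7 hours, leaving 36.
Order the courses by expected points per hour: Hist 20 > CS 17 > Econ 16 > Calc 14 > Stats 10.
Hist takes 10 more to reach its cap of 12 ; 26 left.
Give CS 5 more to hit its cap of 8 ; 21 left.
Give Econ 12 more to hit its cap of 12 ; 9 left.
Calc: +9 (room for 19) → 9. Pool exhausted.
Total = 10×2 + 14×9 + 17×8 + 20×12 + 16×12 = 714.

714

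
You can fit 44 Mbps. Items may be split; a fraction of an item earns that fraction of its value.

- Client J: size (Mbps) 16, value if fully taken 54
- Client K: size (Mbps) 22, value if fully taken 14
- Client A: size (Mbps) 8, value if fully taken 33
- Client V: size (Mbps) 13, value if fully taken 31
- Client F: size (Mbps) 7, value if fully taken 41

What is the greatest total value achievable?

159

Rank by value-to-size ratio: Client F 41/7≈5.86, Client A 33/8≈4.12, Client J 54/16≈3.38, Client V 31/13≈2.38, Client K 14/22≈0.636.
Client F: take in full, 7 Mbps for value 41 → 37 left.
Client A: take in full, 8 Mbps for value 33 → 29 left.
All 16 Mbps of Client J fit (value 54) → 13 remain.
Take all of Client V (13 Mbps, value 31) → 0 Mbps left.
Total value = 159.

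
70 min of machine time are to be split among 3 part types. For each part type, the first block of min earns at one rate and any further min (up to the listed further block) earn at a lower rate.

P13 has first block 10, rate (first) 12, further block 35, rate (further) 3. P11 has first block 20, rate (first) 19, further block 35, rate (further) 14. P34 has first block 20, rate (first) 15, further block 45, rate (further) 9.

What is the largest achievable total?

1100

Order all 6 blocks by rate: P11/tier1 19 > P34/tier1 15 > P11/tier2 14 > P13/tier1 12 > P34/tier2 9 > P13/tier2 3.
P11/tier1 (19): +20 ; 50 left.
P34 tier1 at 15: fill all 20 ; 30 left.
30 remain; put them into P11 tier2 at 14.
Total = 19×20 + 15×20 + 14×30 = 1100.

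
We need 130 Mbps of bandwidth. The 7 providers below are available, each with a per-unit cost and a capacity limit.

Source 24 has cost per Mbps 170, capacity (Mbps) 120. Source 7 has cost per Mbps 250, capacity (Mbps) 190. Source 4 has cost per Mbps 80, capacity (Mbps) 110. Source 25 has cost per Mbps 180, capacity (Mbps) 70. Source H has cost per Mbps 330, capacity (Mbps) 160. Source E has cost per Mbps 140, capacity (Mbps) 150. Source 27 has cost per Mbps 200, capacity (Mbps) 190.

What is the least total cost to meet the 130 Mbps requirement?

Fill from the cheapest provider first.
Source 4 (80): use full 110 ; 20 Mbps to go.
Source E at 140: take 20 of its 150 ; requirement met.
Source 24, Source 25, Source 27, Source 7, Source H: unused.
Cost = 110×80 + 20×140 = 11600.

11600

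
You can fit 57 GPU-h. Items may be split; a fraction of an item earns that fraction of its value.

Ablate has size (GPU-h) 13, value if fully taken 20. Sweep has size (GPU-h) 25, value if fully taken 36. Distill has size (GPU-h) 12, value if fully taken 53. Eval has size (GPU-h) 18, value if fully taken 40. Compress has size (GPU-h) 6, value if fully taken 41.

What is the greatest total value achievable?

165.52

Rank by value-to-size ratio: Compress 41/6≈6.83, Distill 53/12≈4.42, Eval 40/18≈2.22, Ablate 20/13≈1.54, Sweep 36/25≈1.44.
Compress: take in full, 6 GPU-h for value 41 → 51 left.
Distill: take in full, 12 GPU-h for value 53 → 39 left.
All 18 GPU-h of Eval fit (value 40) → 21 remain.
Take all of Ablate (13 GPU-h, value 20) → 8 GPU-h left.
8 GPU-h left: a 8/25 share of Sweep gives 36×8/25 = 11.52.
Total value = 165.52.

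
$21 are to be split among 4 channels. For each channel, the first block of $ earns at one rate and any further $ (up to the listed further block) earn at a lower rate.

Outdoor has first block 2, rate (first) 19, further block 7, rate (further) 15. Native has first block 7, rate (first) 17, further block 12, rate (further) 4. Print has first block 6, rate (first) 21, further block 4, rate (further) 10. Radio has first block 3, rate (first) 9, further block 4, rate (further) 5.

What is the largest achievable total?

373

Rank every tier by rate: Print/T1 21 > Outdoor/T1 19 > Native/T1 17 > Outdoor/T2 15 > Print/T2 10 > Radio/T1 9 > Radio/T2 5 > Native/T2 4.
Print T1 at 21: fill all 6 — 15 left.
Outdoor T1 at 19: fill all 2 — 13 left.
Fill Native T1 block (7 at 17) — 6 left.
6 remain; put them into Outdoor T2 at 15.
Total = 21×6 + 19×2 + 17×7 + 15×6 = 373.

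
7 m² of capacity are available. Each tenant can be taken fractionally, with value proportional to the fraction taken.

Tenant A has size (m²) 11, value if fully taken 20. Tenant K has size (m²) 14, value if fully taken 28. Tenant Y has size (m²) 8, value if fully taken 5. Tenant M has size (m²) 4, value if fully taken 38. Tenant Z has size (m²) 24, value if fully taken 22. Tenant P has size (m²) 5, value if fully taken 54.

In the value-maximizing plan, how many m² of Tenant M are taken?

2

Rank by value-to-size ratio: Tenant P 54/5≈10.8, Tenant M 38/4≈9.5, Tenant K 28/14≈2, Tenant A 20/11≈1.82, Tenant Z 22/24≈0.917, Tenant Y 5/8≈0.625.
Take all of Tenant P (5 m², value 54) — 2 m² left.
Fill the last 2 m² with part of Tenant M: 2/4 of it earns 19.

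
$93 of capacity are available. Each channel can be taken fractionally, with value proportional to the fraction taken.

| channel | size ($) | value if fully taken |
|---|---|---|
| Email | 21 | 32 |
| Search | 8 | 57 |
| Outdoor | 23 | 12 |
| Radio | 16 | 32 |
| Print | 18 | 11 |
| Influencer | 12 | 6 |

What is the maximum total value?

147.5

Best value per unit of size first: Search 57/8≈7.12, Radio 32/16≈2, Email 32/21≈1.52, Print 11/18≈0.611, Outdoor 12/23≈0.522, Influencer 6/12≈0.5.
Take all of Search (8 $, value 57) → 85 $ left.
All 16 $ of Radio fit (value 32) → 69 remain.
Email: take in full, 21 $ for value 32 → 48 left.
Print: take in full, 18 $ for value 11 → 30 left.
Take all of Outdoor (23 $, value 12) → 7 $ left.
Only 7 $ remain; take 7/12 of Influencer for value 6×7/12 = 3.5.
Total value = 147.5.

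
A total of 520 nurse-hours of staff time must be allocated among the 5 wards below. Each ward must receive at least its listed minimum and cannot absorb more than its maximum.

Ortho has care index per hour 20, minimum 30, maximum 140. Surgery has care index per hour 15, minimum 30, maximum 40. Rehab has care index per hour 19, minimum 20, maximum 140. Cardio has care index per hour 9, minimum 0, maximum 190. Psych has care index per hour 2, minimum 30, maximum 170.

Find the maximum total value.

Meeting every minimum uses 30+30+20+0+30 = 110 nurse-hours, leaving 410.
Highest care index per hour first: Ortho 20 > Rehab 19 > Surgery 15 > Cardio 9 > Psych 2.
Give Ortho 110 more to hit its cap of 140 ; 300 left.
Give Rehab 120 more to hit its cap of 140 ; 180 left.
Give Surgery 10 more to hit its cap of 40 ; 170 left.
Only 170 left; Cardio takes them to reach 170.
Total = 20×140 + 15×40 + 19×140 + 9×170 + 2×30 = 7650.

7650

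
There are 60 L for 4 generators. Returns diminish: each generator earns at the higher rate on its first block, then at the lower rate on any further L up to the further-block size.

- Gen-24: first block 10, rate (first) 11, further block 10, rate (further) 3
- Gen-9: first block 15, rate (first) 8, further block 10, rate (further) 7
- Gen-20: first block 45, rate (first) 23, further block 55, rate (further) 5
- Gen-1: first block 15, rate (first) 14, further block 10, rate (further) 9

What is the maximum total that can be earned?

Treat each block as its own option and order by rate: Gen-20/T1 23 > Gen-1/T1 14 > Gen-24/T1 11 > Gen-1/T2 9 > Gen-9/T1 8 > Gen-9/T2 7 > Gen-20/T2 5 > Gen-24/T2 3.
Gen-20/T1 (23): +45 ; 15 left.
Fill Gen-1 T1 block (15 at 14) ; 0 left.
Total = 23×45 + 14×15 = 1245.

1245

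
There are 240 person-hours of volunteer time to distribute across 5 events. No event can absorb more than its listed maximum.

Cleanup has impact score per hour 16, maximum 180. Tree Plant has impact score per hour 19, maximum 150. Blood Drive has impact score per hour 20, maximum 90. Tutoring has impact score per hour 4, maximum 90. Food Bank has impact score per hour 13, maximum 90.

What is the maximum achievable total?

Order the events by impact score per hour: Blood Drive 20 > Tree Plant 19 > Cleanup 16 > Food Bank 13 > Tutoring 4.
Blood Drive: +90 to 90 (cap) → 150 left.
Tree Plant: +150 to 150 (cap) → 0 left.
Total = 19×150 + 20×90 = 4650.

4650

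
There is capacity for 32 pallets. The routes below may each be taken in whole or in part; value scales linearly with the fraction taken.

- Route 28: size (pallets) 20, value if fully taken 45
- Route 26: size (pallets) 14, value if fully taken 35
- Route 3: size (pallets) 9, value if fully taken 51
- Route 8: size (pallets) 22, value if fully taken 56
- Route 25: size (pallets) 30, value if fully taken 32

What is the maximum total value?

Sort by value density: Route 3 51/9≈5.67, Route 8 56/22≈2.55, Route 26 35/14≈2.5, Route 28 45/20≈2.25, Route 25 32/30≈1.07.
All 9 pallets of Route 3 fit (value 51) ; 23 remain.
All 22 pallets of Route 8 fit (value 56) ; 1 remain.
1 pallets left: a 1/14 share of Route 26 gives 35×1/14 = 2.5.
Total value = 109.5.

109.5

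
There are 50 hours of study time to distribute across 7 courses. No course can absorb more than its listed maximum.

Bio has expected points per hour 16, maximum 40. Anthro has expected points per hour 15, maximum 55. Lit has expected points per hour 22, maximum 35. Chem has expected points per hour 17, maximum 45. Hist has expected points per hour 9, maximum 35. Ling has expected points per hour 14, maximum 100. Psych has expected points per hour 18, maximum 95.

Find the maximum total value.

1040

Order the courses by expected points per hour: Lit 22 > Psych 18 > Chem 17 > Bio 16 > Anthro 15 > Ling 14 > Hist 9.
Lit: +35 to 35 (cap) ; 15 left.
Psych has room for 95 but only 15 remain, so it gets 15.
Total = 22×35 + 18×15 = 1040.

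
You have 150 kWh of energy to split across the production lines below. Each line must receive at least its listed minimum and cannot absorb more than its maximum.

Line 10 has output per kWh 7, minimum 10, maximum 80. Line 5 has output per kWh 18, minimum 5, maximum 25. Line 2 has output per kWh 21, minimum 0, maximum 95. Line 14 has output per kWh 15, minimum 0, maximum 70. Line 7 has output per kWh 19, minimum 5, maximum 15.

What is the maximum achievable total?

2875

Meeting every minimum uses 10+5+0+0+5 = 20 kWh, leaving 130.
Order the production lines by output per kWh: Line 2 21 > Line 7 19 > Line 5 18 > Line 14 15 > Line 10 7.
Line 2: +95 to 95 (cap) — 35 left.
Line 7 takes 10 more to reach its cap of 15 — 25 left.
Give Line 5 20 more to hit its cap of 25 — 5 left.
Line 14 has room for 70 more but only 5 remain, so it gets 5.
Total = 7×10 + 18×25 + 21×95 + 15×5 + 19×15 = 2875.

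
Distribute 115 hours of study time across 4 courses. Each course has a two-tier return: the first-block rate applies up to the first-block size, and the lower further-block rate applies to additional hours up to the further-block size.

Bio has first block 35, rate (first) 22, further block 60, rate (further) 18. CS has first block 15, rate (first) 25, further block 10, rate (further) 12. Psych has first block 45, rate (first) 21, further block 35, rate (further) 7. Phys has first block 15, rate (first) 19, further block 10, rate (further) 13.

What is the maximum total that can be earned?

Rank every tier by rate: CS/T1 25 > Bio/T1 22 > Psych/T1 21 > Phys/T1 19 > Bio/T2 18 > Phys/T2 13 > CS/T2 12 > Psych/T2 7.
CS/T1 (25): +15 → 100 left.
Bio T1 at 22: fill all 35 → 65 left.
Psych T1 at 21: fill all 45 → 20 left.
Phys T1 at 19: fill all 15 → 5 left.
Bio/T2: +5 of 60 at 18; pool empty.
Total = 25×15 + 22×35 + 21×45 + 19×15 + 18×5 = 2465.

2465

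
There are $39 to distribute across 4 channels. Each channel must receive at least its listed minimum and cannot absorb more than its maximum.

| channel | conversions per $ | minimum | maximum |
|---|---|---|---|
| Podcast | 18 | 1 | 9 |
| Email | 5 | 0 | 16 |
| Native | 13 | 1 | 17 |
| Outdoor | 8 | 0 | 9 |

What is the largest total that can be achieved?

475

Meeting every minimum uses 1+0+1+0 = 2 $, leaving 37.
Rank by conversions per $: Podcast 18 > Native 13 > Outdoor 8 > Email 5.
Give Podcast 8 more to hit its cap of 9 → 29 left.
Give Native 16 more to hit its cap of 17 → 13 left.
Give Outdoor 9 more to hit its cap of 9 → 4 left.
Only 4 left; Email takes them to reach 4.
Total = 18×9 + 5×4 + 13×17 + 8×9 = 475.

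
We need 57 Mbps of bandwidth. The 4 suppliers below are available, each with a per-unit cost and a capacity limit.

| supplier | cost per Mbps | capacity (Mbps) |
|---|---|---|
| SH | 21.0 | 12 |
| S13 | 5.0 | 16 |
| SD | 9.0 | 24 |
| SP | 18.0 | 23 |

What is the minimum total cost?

602

Fill from the cheapest supplier first.
S13 at 5.0: take all 16 Mbps — 41 still needed.
SD (9.0): use full 24 — 17 Mbps to go.
Take 17 from SP at 18.0 to finish.
SH: unused.
Cost = 16×5.0 + 24×9.0 + 17×18.0 = 602.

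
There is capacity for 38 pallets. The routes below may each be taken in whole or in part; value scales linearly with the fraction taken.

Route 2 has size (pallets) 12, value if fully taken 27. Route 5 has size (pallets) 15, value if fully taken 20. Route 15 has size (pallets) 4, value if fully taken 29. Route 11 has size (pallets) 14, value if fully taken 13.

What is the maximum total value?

Rank by value-to-size ratio: Route 15 29/4≈7.25, Route 2 27/12≈2.25, Route 5 20/15≈1.33, Route 11 13/14≈0.929.
All 4 pallets of Route 15 fit (value 29) — 34 remain.
All 12 pallets of Route 2 fit (value 27) — 22 remain.
Route 5: take in full, 15 pallets for value 20 — 7 left.
Only 7 pallets remain; take 7/14 of Route 11 for value 13×7/14 = 6.5.
Total value = 82.5.

82.5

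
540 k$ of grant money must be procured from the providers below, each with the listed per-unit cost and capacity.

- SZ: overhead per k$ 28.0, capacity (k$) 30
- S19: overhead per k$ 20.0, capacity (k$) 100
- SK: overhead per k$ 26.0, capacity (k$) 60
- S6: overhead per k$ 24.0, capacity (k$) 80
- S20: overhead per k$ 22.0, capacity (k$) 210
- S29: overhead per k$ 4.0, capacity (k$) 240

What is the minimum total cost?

Use providers in increasing cost order.
Take 240 from S29 at 4.0 ; need 300 more.
S19 at 20.0: take all 100 k$ ; 200 still needed.
S20 (22.0): take the remaining 200 ; done.
S6, SK, SZ: unused.
Cost = 240×4.0 + 100×20.0 + 200×22.0 = 7360.

7360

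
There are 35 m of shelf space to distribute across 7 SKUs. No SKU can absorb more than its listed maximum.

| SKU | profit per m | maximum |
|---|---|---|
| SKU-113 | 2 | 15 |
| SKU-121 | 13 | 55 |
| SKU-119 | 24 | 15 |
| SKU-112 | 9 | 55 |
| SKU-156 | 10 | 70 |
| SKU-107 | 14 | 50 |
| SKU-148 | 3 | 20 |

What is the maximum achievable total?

640

Highest profit per m first: SKU-119 24 > SKU-107 14 > SKU-121 13 > SKU-156 10 > SKU-112 9 > SKU-148 3 > SKU-113 2.
Give SKU-119 15 to hit its cap of 15 → 20 left.
SKU-107 has room for 50 but only 20 remain, so it gets 20.
Total = 24×15 + 14×20 = 640.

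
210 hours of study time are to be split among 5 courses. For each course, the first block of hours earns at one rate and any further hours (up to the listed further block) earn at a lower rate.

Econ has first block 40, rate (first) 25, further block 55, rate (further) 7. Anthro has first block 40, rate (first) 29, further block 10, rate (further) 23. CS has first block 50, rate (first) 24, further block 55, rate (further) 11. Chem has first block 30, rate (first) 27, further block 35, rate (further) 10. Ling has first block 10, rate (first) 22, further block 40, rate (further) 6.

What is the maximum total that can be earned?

Treat each block as its own option and order by rate: Anthro/tier1 29 > Chem/tier1 27 > Econ/tier1 25 > CS/tier1 24 > Anthro/tier2 23 > Ling/tier1 22 > CS/tier2 11 > Chem/tier2 10 > Econ/tier2 7 > Ling/tier2 6.
Fill Anthro tier1 block (40 at 29) — 170 left.
Chem tier1 at 27: fill all 30 — 140 left.
Fill Econ tier1 block (40 at 25) — 100 left.
CS tier1 at 24: fill all 50 — 50 left.
Anthro tier2 at 23: fill all 10 — 40 left.
Fill Ling tier1 block (10 at 22) — 30 left.
CS tier2 at 11: only 30 left, fill 30.
Total = 29×40 + 27×30 + 25×40 + 24×50 + 23×10 + 22×10 + 11×30 = 4950.

4950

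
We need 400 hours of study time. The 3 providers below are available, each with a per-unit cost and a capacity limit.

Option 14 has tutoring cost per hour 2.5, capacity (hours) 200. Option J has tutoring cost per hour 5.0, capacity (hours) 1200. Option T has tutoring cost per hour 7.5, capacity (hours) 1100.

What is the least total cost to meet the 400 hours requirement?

1500

Cheapest first:
Option 14 at 2.5: take all 200 hours ; 200 still needed.
Option J at 5.0: take 200 of its 1200 ; requirement met.
Option T: unused.
Cost = 200×2.5 + 200×5.0 = 1500.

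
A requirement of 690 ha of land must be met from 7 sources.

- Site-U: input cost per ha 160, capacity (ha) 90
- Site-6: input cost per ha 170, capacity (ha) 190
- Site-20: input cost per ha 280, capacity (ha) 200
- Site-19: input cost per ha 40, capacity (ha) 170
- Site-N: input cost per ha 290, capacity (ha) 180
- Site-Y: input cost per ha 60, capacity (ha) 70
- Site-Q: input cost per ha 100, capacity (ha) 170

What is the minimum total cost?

74700

Use sources in increasing cost order.
Site-19 (40): use full 170 — 520 ha to go.
Take 70 from Site-Y at 60 — need 450 more.
Take 170 from Site-Q at 100 — need 280 more.
Site-U (160): use full 90 — 190 ha to go.
Site-6 (170): use full 190 — 0 ha to go.
Site-20, Site-N: unused.
Cost = 170×40 + 70×60 + 170×100 + 90×160 + 190×170 = 74700.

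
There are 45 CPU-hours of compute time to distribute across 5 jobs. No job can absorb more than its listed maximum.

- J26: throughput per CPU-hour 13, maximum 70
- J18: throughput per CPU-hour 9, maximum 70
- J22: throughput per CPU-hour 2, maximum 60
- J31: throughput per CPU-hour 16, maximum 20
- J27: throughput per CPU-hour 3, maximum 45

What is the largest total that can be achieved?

Highest throughput per CPU-hour first: J31 16 > J26 13 > J18 9 > J27 3 > J22 2.
J31: +20 to 20 (cap) ; 25 left.
J26: +25 (room for 70) → 25. Pool exhausted.
Total = 13×25 + 16×20 = 645.

645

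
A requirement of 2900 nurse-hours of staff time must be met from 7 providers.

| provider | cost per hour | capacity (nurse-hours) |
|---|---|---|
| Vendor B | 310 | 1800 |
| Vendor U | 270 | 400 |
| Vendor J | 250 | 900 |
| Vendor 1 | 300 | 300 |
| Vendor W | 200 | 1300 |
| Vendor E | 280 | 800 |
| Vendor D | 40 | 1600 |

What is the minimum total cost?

Use providers in increasing cost order.
Vendor D at 40: take all 1600 nurse-hours — 1300 still needed.
Vendor W at 200: take all 1300 nurse-hours — 0 still needed.
Vendor J, Vendor U, Vendor E, Vendor 1, Vendor B: unused.
Cost = 1600×40 + 1300×200 = 324000.

324000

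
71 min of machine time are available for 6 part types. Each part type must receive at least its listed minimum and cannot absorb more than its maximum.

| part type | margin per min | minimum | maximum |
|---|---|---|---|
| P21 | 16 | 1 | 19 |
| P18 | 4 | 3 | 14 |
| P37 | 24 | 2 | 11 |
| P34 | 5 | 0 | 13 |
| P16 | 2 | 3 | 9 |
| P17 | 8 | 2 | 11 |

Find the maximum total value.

Meeting every minimum uses 1+3+2+0+3+2 = 11 min, leaving 60.
Rank by margin per min: P37 24 > P21 16 > P17 8 > P34 5 > P18 4 > P16 2.
P37: +9 to 11 (cap) — 51 left.
P21 takes 18 more to reach its cap of 19 — 33 left.
Give P17 9 more to hit its cap of 11 — 24 left.
P34: +13 to 13 (cap) — 11 left.
P18 takes 11 more to reach its cap of 14 — 0 left.
Total = 16×19 + 4×14 + 24×11 + 5×13 + 2×3 + 8×11 = 783.

783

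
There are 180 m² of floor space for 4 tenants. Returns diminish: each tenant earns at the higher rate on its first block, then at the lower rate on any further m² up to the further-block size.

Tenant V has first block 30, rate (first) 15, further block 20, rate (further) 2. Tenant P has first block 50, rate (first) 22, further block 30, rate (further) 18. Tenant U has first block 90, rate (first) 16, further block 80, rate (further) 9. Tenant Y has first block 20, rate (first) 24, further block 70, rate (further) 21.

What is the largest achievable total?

3750

Order all 8 blocks by rate: Tenant Y/first 24 > Tenant P/first 22 > Tenant Y/second 21 > Tenant P/second 18 > Tenant U/first 16 > Tenant V/first 15 > Tenant U/second 9 > Tenant V/second 2.
Fill Tenant Y first block (20 at 24) → 160 left.
Tenant P first at 22: fill all 50 → 110 left.
Fill Tenant Y second block (70 at 21) → 40 left.
Fill Tenant P second block (30 at 18) → 10 left.
Tenant U/first: +10 of 90 at 16; pool empty.
Total = 24×20 + 22×50 + 21×70 + 18×30 + 16×10 = 3750.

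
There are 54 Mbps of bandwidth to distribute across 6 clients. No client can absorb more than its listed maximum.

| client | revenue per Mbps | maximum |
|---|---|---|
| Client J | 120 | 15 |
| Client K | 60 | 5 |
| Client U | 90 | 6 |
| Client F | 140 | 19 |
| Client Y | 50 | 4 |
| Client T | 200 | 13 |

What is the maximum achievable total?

Order the clients by revenue per Mbps: Client T 200 > Client F 140 > Client J 120 > Client U 90 > Client K 60 > Client Y 50.
Client T: +13 to 13 (cap) ; 41 left.
Client F: +19 to 19 (cap) ; 22 left.
Client J takes 15 to reach its cap of 15 ; 7 left.
Client U: +6 to 6 (cap) ; 1 left.
Only 1 left; Client K takes them to reach 1.
Total = 120×15 + 60×1 + 90×6 + 140×19 + 200×13 = 7660.

7660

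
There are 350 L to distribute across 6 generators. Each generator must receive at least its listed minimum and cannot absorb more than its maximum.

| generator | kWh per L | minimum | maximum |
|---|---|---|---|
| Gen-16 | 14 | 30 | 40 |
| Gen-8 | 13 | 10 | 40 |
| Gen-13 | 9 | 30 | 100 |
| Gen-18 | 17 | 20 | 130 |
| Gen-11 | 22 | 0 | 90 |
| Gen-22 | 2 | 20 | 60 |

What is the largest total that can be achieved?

5580

Meeting every minimum uses 30+10+30+20+0+20 = 110 L, leaving 240.
Order the generators by kWh per L: Gen-11 22 > Gen-18 17 > Gen-16 14 > Gen-8 13 > Gen-13 9 > Gen-22 2.
Give Gen-11 90 more to hit its cap of 90 ; 150 left.
Gen-18: +110 to 130 (cap) ; 40 left.
Gen-16 takes 10 more to reach its cap of 40 ; 30 left.
Gen-8 takes 30 more to reach its cap of 40 ; 0 left.
Total = 14×40 + 13×40 + 9×30 + 17×130 + 22×90 + 2×20 = 5580.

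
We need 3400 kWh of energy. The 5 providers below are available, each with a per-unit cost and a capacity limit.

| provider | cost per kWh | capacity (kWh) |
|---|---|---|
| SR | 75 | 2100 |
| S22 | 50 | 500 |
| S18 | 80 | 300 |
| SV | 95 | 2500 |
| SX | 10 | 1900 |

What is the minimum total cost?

Fill from the cheapest provider first.
SX (10): use full 1900 — 1500 kWh to go.
S22 at 50: take all 500 kWh — 1000 still needed.
SR at 75: take 1000 of its 2100 — requirement met.
S18, SV: unused.
Cost = 1900×10 + 500×50 + 1000×75 = 119000.

119000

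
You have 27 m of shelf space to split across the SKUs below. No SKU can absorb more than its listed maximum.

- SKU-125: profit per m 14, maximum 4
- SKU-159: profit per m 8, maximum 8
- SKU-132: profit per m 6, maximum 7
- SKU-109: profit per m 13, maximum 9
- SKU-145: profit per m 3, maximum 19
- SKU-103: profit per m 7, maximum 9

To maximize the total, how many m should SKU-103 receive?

Highest profit per m first: SKU-125 14 > SKU-109 13 > SKU-159 8 > SKU-103 7 > SKU-132 6 > SKU-145 3.
Give SKU-125 4 to hit its cap of 4 — 23 left.
SKU-109 takes 9 to reach its cap of 9 — 14 left.
Give SKU-159 8 to hit its cap of 8 — 6 left.
SKU-103: +6 (room for 9) → 6. Pool exhausted.

6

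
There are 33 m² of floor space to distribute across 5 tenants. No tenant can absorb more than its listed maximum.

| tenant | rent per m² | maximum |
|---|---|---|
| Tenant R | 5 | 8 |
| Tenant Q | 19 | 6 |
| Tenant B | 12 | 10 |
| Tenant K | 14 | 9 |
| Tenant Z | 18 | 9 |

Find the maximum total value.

Order the tenants by rent per m²: Tenant Q 19 > Tenant Z 18 > Tenant K 14 > Tenant B 12 > Tenant R 5.
Tenant Q: +6 to 6 (cap) ; 27 left.
Tenant Z: +9 to 9 (cap) ; 18 left.
Give Tenant K 9 to hit its cap of 9 ; 9 left.
Tenant B has room for 10 but only 9 remain, so it gets 9.
Total = 19×6 + 12×9 + 14×9 + 18×9 = 510.

510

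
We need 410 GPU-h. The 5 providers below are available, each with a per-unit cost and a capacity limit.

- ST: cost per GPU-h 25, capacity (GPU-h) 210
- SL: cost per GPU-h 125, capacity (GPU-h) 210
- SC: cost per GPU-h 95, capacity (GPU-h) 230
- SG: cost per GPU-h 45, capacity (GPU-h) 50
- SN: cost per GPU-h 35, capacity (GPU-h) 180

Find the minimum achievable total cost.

12450

Cheapest first:
Take 210 from ST at 25 → need 200 more.
SN (35): use full 180 → 20 GPU-h to go.
SG (45): take the remaining 20 → done.
SC, SL: unused.
Cost = 210×25 + 180×35 + 20×45 = 12450.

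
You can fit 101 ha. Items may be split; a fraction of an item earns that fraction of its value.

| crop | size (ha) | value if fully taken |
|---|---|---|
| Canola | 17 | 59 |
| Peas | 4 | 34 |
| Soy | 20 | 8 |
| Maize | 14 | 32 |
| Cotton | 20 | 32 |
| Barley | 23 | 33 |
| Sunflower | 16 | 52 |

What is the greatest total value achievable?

Rank by value-to-size ratio: Peas 34/4≈8.5, Canola 59/17≈3.47, Sunflower 52/16≈3.25, Maize 32/14≈2.29, Cotton 32/20≈1.6, Barley 33/23≈1.43, Soy 8/20≈0.4.
Take all of Peas (4 ha, value 34) → 97 ha left.
All 17 ha of Canola fit (value 59) → 80 remain.
Take all of Sunflower (16 ha, value 52) → 64 ha left.
All 14 ha of Maize fit (value 32) → 50 remain.
All 20 ha of Cotton fit (value 32) → 30 remain.
Barley: take in full, 23 ha for value 33 → 7 left.
Only 7 ha remain; take 7/20 of Soy for value 8×7/20 = 2.8.
Total value = 244.8.

244.8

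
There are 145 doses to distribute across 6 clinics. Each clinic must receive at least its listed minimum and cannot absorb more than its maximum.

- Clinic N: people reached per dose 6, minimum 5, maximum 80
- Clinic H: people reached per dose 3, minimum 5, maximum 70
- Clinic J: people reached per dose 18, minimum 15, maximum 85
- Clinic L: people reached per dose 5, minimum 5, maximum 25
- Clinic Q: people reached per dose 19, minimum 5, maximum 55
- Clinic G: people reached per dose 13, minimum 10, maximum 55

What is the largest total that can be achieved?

2415

Meeting every minimum uses 5+5+15+5+5+10 = 45 doses, leaving 100.
Order the clinics by people reached per dose: Clinic Q 19 > Clinic J 18 > Clinic G 13 > Clinic N 6 > Clinic L 5 > Clinic H 3.
Give Clinic Q 50 more to hit its cap of 55 — 50 left.
Only 50 left; Clinic J takes them to reach 65.
Total = 6×5 + 3×5 + 18×65 + 5×5 + 19×55 + 13×10 = 2415.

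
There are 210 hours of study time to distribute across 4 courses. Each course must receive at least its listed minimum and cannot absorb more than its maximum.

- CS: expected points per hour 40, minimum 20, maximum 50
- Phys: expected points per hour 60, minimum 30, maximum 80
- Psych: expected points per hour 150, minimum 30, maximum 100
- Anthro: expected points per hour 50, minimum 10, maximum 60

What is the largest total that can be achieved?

Meeting every minimum uses 20+30+30+10 = 90 hours, leaving 120.
Order the courses by expected points per hour: Psych 150 > Phys 60 > Anthro 50 > CS 40.
Psych takes 70 more to reach its cap of 100 → 50 left.
Give Phys 50 more to hit its cap of 80 → 0 left.
Total = 40×20 + 60×80 + 150×100 + 50×10 = 21100.

21100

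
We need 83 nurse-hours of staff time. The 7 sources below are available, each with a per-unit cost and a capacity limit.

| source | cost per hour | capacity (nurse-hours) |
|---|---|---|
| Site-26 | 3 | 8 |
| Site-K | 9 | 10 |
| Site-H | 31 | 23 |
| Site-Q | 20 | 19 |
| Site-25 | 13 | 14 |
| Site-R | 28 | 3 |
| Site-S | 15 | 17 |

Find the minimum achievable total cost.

Use sources in increasing cost order.
Site-26 at 3: take all 8 nurse-hours ; 75 still needed.
Site-K at 9: take all 10 nurse-hours ; 65 still needed.
Site-25 at 13: take all 14 nurse-hours ; 51 still needed.
Site-S at 15: take all 17 nurse-hours ; 34 still needed.
Site-Q at 20: take all 19 nurse-hours ; 15 still needed.
Take 3 from Site-R at 28 ; need 12 more.
Site-H (31): take the remaining 12 ; done.
Cost = 8×3 + 10×9 + 14×13 + 17×15 + 19×20 + 3×28 + 12×31 = 1387.

1387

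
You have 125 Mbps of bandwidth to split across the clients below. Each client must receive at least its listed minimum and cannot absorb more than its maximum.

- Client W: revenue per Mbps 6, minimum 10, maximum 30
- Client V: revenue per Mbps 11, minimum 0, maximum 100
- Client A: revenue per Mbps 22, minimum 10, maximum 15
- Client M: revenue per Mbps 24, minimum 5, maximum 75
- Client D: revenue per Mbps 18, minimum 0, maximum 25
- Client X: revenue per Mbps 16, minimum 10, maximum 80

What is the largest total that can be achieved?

2620

Meeting every minimum uses 10+0+10+5+0+10 = 35 Mbps, leaving 90.
Order the clients by revenue per Mbps: Client M 24 > Client A 22 > Client D 18 > Client X 16 > Client V 11 > Client W 6.
Give Client M 70 more to hit its cap of 75 ; 20 left.
Client A: +5 to 15 (cap) ; 15 left.
Client D has room for 25 more but only 15 remain, so it gets 15.
Total = 6×10 + 22×15 + 24×75 + 18×15 + 16×10 = 2620.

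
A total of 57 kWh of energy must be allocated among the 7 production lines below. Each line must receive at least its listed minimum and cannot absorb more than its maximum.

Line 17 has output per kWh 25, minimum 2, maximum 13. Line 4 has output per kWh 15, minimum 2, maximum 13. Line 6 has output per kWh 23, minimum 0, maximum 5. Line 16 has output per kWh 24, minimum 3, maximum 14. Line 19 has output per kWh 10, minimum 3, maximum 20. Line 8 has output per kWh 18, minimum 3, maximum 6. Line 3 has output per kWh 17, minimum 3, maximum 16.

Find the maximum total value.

Meeting every minimum uses 2+2+0+3+3+3+3 = 16 kWh, leaving 41.
Rank by output per kWh: Line 17 25 > Line 16 24 > Line 6 23 > Line 8 18 > Line 3 17 > Line 4 15 > Line 19 10.
Line 17 takes 11 more to reach its cap of 13 → 30 left.
Line 16 takes 11 more to reach its cap of 14 → 19 left.
Line 6 takes 5 more to reach its cap of 5 → 14 left.
Line 8: +3 to 6 (cap) → 11 left.
Line 3: +11 (room for 13) → 14. Pool exhausted.
Total = 25×13 + 15×2 + 23×5 + 24×14 + 10×3 + 18×6 + 17×14 = 1182.

1182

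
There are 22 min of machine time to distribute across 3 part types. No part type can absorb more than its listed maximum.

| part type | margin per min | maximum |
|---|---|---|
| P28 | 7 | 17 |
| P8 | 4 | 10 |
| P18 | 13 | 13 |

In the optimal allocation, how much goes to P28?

9

Highest margin per min first: P18 13 > P28 7 > P8 4.
Give P18 13 to hit its cap of 13 — 9 left.
P28 has room for 17 but only 9 remain, so it gets 9.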